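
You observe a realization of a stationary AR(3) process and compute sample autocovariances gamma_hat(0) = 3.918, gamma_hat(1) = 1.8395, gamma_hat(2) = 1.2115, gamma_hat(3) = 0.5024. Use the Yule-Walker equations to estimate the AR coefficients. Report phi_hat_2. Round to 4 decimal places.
\hat\phi_{2} = 0.1430

The Yule-Walker equations for an AR(p) process read, in matrix form,
  Gamma_p phi = r_p,   with   (Gamma_p)_{ij} = gamma(|i - j|),
                       (r_p)_i = gamma(i),   i,j = 1..p.
Substitute the sample gammas (Toeplitz matrix and right-hand side of size 3):
  Gamma_p = [[3.918, 1.8395, 1.2115], [1.8395, 3.918, 1.8395], [1.2115, 1.8395, 3.918]]
  r_p     = [1.8395, 1.2115, 0.5024]
Written out (R1..R3):
  (R1) 3.918 phi_1 + 1.8395 phi_2 + 1.2115 phi_3 = 1.8395
  (R2) 1.8395 phi_1 + 3.918 phi_2 + 1.8395 phi_3 = 1.2115
  (R3) 1.2115 phi_1 + 1.8395 phi_2 + 3.918 phi_3 = 0.5024
Gaussian elimination:
  R2 <- R2 - (1.8395/3.918) R1 = R2 - (0.4695) R1:  3.054355 phi_2 + 1.270701 phi_3 = 0.347855
  R3 <- R3 - (1.2115/3.918) R1 = R3 - (0.309214) R1:  1.270701 phi_2 + 3.543387 phi_3 = -0.066399
  R3 <- R3 - (1.270701/3.054355) R2 = R3 - (0.416029) R2:  3.014739 phi_3 = -0.211117
Back-substitution:
  phi_hat_3 = -0.211117 / 3.014739 = -0.070028
  phi_hat_2 = (0.347855 - (1.270701)(-0.070028)) / 3.054355 = 0.143022
  phi_hat_1 = (1.8395 - (1.8395)(0.143022) - (1.2115)(-0.070028)) / 3.918 = 0.424005
So phi_hat = [0.4240, 0.1430, -0.0700].
Therefore phi_hat_2 = 0.1430.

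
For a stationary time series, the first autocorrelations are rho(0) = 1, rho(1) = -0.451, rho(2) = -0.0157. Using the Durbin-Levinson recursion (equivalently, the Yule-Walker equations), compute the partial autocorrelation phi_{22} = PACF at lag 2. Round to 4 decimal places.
\phi_{22} = -0.2750

The PACF at lag k is phi_{kk}, the last component of the solution
to the Yule-Walker system G_k phi = r_k where
  (G_k)_{ij} = rho(|i - j|), (r_k)_i = rho(i), i,j = 1..k.
Equivalently, Durbin-Levinson gives phi_{kk} iteratively:
  phi_{11} = rho(1)
  phi_{kk} = [rho(k) - sum_{j=1..k-1} phi_{k-1,j} rho(k-j)]
            / [1 - sum_{j=1..k-1} phi_{k-1,j} rho(j)],
  phi_{k,j} = phi_{k-1,j} - phi_{kk} phi_{k-1,k-j},  j = 1..k-1.
Step k = 1:
  phi_11 = rho(1) = -0.451.
Step k = 2:
  phi_22 = [rho(2) - phi_11 rho(1)] / [1 - phi_11 rho(1)] = [-0.0157 - (-0.451)(-0.451)] / [1 - (-0.451)(-0.451)]
         = -0.219101 / 0.796599 = -0.275.
Therefore phi_{22} = -0.2750.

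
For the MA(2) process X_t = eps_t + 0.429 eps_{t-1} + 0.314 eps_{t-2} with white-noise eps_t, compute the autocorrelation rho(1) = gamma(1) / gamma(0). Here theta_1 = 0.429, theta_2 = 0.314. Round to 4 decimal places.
\rho(1) = 0.4395

For an MA(q) process with theta_0 = 1, the autocovariance is
  gamma(k) = sigma^2 * sum_{i=0..q-k} theta_i * theta_{i+k},
and rho(k) = gamma(k) / gamma(0). Sigma^2 cancels.
  numerator   = (1)*(0.429) + (0.429)*(0.314) = 0.563706.
  denominator = (1)^2 + (0.429)^2 + (0.314)^2 = 1.282637.
  rho(1) = 0.563706 / 1.282637 = 0.4395.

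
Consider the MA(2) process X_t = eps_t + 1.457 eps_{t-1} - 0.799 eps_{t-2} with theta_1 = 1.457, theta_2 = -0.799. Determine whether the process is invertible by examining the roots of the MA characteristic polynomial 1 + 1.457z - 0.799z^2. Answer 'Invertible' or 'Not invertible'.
\text{Not invertible}

The MA(q) characteristic polynomial is P(z) = 1 + 1.457z - 0.799z^2.
Invertibility requires all roots to lie outside the unit circle, i.e. |z| > 1 for every root.
Set 1 + (1.457) z + (-0.799) z^2 = 0, i.e. a z^2 + b z + c = 0 with a = -0.799, b = 1.457, c = 1.
Discriminant D = b^2 - 4ac = (1.457)^2 - 4*(-0.799)*1 = 2.122849 - (-3.196) = 5.318849.
D >= 0, so the roots are real: z = (-b +/- sqrt(D)) / (2a) = (-1.457 +/- 2.306263) / (-1.598).
  z_1 = (-1.457 + 2.306263) / (-1.598) = -0.5315,   |z_1| = 0.5315.
  z_2 = (-1.457 - 2.306263) / (-1.598) = 2.355,   |z_2| = 2.355.
Moduli of all roots: 0.5315, 2.3550.
All moduli strictly greater than 1? No.
Verdict: Not invertible.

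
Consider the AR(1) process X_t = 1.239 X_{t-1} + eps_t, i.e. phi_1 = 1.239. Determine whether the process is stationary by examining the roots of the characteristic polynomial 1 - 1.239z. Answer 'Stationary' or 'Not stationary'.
\text{Not stationary}

The AR(p) characteristic polynomial is P(z) = 1 - 1.239z.
Stationarity requires all roots to lie outside the unit circle, i.e. |z| > 1 for every root.
This is linear in z: 1 + (-1.239) z = 0  =>  z = -1/(-1.239) = 0.807103,  |z| = 0.807103.
Moduli of all roots: 0.8071.
All moduli strictly greater than 1? No.
Verdict: Not stationary.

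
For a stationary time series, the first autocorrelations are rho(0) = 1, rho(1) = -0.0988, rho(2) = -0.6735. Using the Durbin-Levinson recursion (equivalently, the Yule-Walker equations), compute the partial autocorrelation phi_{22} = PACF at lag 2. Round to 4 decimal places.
\phi_{22} = -0.6900

The PACF at lag k is phi_{kk}, the last component of the solution
to the Yule-Walker system G_k phi = r_k where
  (G_k)_{ij} = rho(|i - j|), (r_k)_i = rho(i), i,j = 1..k.
Equivalently, Durbin-Levinson gives phi_{kk} iteratively:
  phi_{11} = rho(1)
  phi_{kk} = [rho(k) - sum_{j=1..k-1} phi_{k-1,j} rho(k-j)]
            / [1 - sum_{j=1..k-1} phi_{k-1,j} rho(j)],
  phi_{k,j} = phi_{k-1,j} - phi_{kk} phi_{k-1,k-j},  j = 1..k-1.
Step k = 1:
  phi_11 = rho(1) = -0.0988.
Step k = 2:
  phi_22 = [rho(2) - phi_11 rho(1)] / [1 - phi_11 rho(1)] = [-0.6735 - (-0.0988)(-0.0988)] / [1 - (-0.0988)(-0.0988)]
         = -0.68326144 / 0.99023856 = -0.69.
Therefore phi_{22} = -0.6900.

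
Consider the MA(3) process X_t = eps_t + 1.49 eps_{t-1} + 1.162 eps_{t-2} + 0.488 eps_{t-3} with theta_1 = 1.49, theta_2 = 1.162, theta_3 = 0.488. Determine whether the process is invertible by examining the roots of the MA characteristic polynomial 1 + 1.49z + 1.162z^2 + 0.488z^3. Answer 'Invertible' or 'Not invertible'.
\text{Invertible}

The MA(q) characteristic polynomial is P(z) = 1 + 1.49z + 1.162z^2 + 0.488z^3.
Invertibility requires all roots to lie outside the unit circle, i.e. |z| > 1 for every root.
Degree 3: look for a simple real root z0 first, then factor out (1 - z/z0) and solve the remaining quadratic.
Testing z0 = -1.25: P(-1.25) = 1 + (1.49)(-1.25) + (1.162)(-1.25)^2 + (0.488)(-1.25)^3
  = 1 + (-1.8625) + (1.815625) + (-0.953125) = 0.  So z_0 = -1.25 is a root, |z_0| = 1.25.
Divide out the factor (1 + 0.8 z) = (1 - z/z0) (since 1/z0 = -0.8):
  P(z) = (1 + 0.8 z)(1 + (0.69) z + (0.61) z^2)
  [check: z-coef 0.69 - (-0.8) = 1.49; z^2-coef 0.61 - (-0.8)(0.69) = 1.162; z^3-coef -(-0.8)(0.61) = 0.488.]
Remaining roots from the quadratic factor 1 + (0.69) z + (0.61) z^2:
  Set 1 + (0.69) z + (0.61) z^2 = 0, i.e. a z^2 + b z + c = 0 with a = 0.61, b = 0.69, c = 1.
  Discriminant D = b^2 - 4ac = (0.69)^2 - 4*(0.61)*1 = 0.4761 - (2.44) = -1.9639.
  D < 0, so the roots are the complex-conjugate pair z = (-b +/- i sqrt(-D)) / (2a) = -0.5656 +/- 1.1487i.
  For a conjugate pair |z|^2 = z * conj(z) = (product of roots) = c/a = 1/(0.61) = 1.639344, so |z| = sqrt(1.639344) = 1.2804 for both roots.
Moduli of all roots: 1.2500, 1.2804, 1.2804.
All moduli strictly greater than 1? Yes.
Verdict: Invertible.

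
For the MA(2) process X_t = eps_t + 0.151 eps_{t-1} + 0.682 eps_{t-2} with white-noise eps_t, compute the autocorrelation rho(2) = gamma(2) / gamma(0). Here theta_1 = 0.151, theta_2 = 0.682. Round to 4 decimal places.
\rho(2) = 0.4584

For an MA(q) process with theta_0 = 1, the autocovariance is
  gamma(k) = sigma^2 * sum_{i=0..q-k} theta_i * theta_{i+k},
and rho(k) = gamma(k) / gamma(0). Sigma^2 cancels.
  numerator   = (1)*(0.682) = 0.682.
  denominator = (1)^2 + (0.151)^2 + (0.682)^2 = 1.487925.
  rho(2) = 0.682 / 1.487925 = 0.4584.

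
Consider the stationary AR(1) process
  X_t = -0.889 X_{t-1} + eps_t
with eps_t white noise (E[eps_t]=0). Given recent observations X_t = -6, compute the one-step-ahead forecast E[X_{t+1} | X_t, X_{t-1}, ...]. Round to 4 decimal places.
E[X_{t+1} \mid \mathcal F_t] = 5.3340

For an AR(p) model X_t = c + sum_i phi_i X_{t-i} + eps_t, the
one-step-ahead conditional mean is
  E[X_{t+1} | X_t, ...] = c + sum_i phi_i X_{t+1-i}.
Substitute known values:
  E[X_{t+1} | ...] = (-0.889) * (-6)
                   = 5.3340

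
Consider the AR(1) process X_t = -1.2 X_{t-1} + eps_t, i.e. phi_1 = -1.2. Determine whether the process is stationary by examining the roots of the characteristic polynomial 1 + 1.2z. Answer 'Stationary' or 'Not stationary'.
\text{Not stationary}

The AR(p) characteristic polynomial is P(z) = 1 + 1.2z.
Stationarity requires all roots to lie outside the unit circle, i.e. |z| > 1 for every root.
This is linear in z: 1 + (1.2) z = 0  =>  z = -1/(1.2) = -0.833333,  |z| = 0.833333.
Moduli of all roots: 0.8333.
All moduli strictly greater than 1? No.
Verdict: Not stationary.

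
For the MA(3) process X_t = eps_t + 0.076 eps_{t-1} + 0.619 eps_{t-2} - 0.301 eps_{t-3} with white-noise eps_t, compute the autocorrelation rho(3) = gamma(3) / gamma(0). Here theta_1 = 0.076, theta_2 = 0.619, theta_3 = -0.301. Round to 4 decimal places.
\rho(3) = -0.2034

For an MA(q) process with theta_0 = 1, the autocovariance is
  gamma(k) = sigma^2 * sum_{i=0..q-k} theta_i * theta_{i+k},
and rho(k) = gamma(k) / gamma(0). Sigma^2 cancels.
  numerator   = (1)*(-0.301) = -0.301.
  denominator = (1)^2 + (0.076)^2 + (0.619)^2 + (-0.301)^2 = 1.479538.
  rho(3) = -0.301 / 1.479538 = -0.2034.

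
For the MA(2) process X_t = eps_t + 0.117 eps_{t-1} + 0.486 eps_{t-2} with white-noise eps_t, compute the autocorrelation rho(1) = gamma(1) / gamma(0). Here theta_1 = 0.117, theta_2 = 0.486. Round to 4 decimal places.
\rho(1) = 0.1391

For an MA(q) process with theta_0 = 1, the autocovariance is
  gamma(k) = sigma^2 * sum_{i=0..q-k} theta_i * theta_{i+k},
and rho(k) = gamma(k) / gamma(0). Sigma^2 cancels.
  numerator   = (1)*(0.117) + (0.117)*(0.486) = 0.173862.
  denominator = (1)^2 + (0.117)^2 + (0.486)^2 = 1.249885.
  rho(1) = 0.173862 / 1.249885 = 0.1391.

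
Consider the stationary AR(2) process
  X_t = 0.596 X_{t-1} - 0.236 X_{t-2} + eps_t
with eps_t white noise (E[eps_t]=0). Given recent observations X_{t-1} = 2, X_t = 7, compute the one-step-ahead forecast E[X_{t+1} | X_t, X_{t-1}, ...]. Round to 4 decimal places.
E[X_{t+1} \mid \mathcal F_t] = 3.7000

For an AR(p) model X_t = c + sum_i phi_i X_{t-i} + eps_t, the
one-step-ahead conditional mean is
  E[X_{t+1} | X_t, ...] = c + sum_i phi_i X_{t+1-i}.
Substitute known values:
  E[X_{t+1} | ...] = (0.596) * (7) + (-0.236) * (2)
                   = 3.7000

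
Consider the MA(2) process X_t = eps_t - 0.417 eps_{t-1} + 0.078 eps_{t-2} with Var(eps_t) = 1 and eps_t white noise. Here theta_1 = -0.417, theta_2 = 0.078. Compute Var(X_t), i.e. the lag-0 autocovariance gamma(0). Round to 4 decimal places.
\gamma(0) = 1.1800

For an MA(q) process X_t = eps_t + sum_i theta_i eps_{t-i} with
Var(eps_t) = sigma^2, the variance is
  gamma(0) = sigma^2 * (1 + sum_i theta_i^2).
  sum_i theta_i^2 = (-0.417)^2 + (0.078)^2 = 0.173889 + 0.006084 = 0.179973.
  gamma(0) = 1 * (1 + 0.179973) = 1 * 1.179973 = 1.179973, which rounds to 1.1800.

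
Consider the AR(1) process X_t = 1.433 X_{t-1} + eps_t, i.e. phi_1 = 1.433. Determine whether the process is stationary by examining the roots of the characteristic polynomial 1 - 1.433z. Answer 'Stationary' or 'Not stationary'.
\text{Not stationary}

The AR(p) characteristic polynomial is P(z) = 1 - 1.433z.
Stationarity requires all roots to lie outside the unit circle, i.e. |z| > 1 for every root.
This is linear in z: 1 + (-1.433) z = 0  =>  z = -1/(-1.433) = 0.697837,  |z| = 0.697837.
Moduli of all roots: 0.6978.
All moduli strictly greater than 1? No.
Verdict: Not stationary.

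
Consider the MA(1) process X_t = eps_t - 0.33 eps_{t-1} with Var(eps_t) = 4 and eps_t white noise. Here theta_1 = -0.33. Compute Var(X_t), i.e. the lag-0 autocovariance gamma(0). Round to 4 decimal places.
\gamma(0) = 4.4356

For an MA(q) process X_t = eps_t + sum_i theta_i eps_{t-i} with
Var(eps_t) = sigma^2, the variance is
  gamma(0) = sigma^2 * (1 + sum_i theta_i^2).
  sum_i theta_i^2 = (-0.33)^2 = 0.1089.
  gamma(0) = 4 * (1 + 0.1089) = 4 * 1.1089 = 4.4356.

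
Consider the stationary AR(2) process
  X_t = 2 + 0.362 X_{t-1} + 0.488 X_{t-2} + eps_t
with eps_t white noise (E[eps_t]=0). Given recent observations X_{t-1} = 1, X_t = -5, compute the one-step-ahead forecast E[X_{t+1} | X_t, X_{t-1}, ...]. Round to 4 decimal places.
E[X_{t+1} \mid \mathcal F_t] = 0.6780

For an AR(p) model X_t = c + sum_i phi_i X_{t-i} + eps_t, the
one-step-ahead conditional mean is
  E[X_{t+1} | X_t, ...] = c + sum_i phi_i X_{t+1-i}.
Substitute known values:
  E[X_{t+1} | ...] = 2 + (0.362) * (-5) + (0.488) * (1)
                   = 0.6780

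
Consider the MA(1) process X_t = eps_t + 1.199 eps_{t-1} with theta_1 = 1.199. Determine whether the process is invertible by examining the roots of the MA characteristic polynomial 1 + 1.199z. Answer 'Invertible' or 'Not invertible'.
\text{Not invertible}

The MA(q) characteristic polynomial is P(z) = 1 + 1.199z.
Invertibility requires all roots to lie outside the unit circle, i.e. |z| > 1 for every root.
This is linear in z: 1 + (1.199) z = 0  =>  z = -1/(1.199) = -0.834028,  |z| = 0.834028.
Moduli of all roots: 0.8340.
All moduli strictly greater than 1? No.
Verdict: Not invertible.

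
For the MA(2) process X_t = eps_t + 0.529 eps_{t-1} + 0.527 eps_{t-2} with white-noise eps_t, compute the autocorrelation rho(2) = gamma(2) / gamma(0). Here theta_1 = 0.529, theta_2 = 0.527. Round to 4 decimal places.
\rho(2) = 0.3383

For an MA(q) process with theta_0 = 1, the autocovariance is
  gamma(k) = sigma^2 * sum_{i=0..q-k} theta_i * theta_{i+k},
and rho(k) = gamma(k) / gamma(0). Sigma^2 cancels.
  numerator   = (1)*(0.527) = 0.527.
  denominator = (1)^2 + (0.529)^2 + (0.527)^2 = 1.55757.
  rho(2) = 0.527 / 1.55757 = 0.3383.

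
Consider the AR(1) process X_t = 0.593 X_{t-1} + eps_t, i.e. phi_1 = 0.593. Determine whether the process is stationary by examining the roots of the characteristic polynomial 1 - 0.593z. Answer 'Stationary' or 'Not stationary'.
\text{Stationary}

The AR(p) characteristic polynomial is P(z) = 1 - 0.593z.
Stationarity requires all roots to lie outside the unit circle, i.e. |z| > 1 for every root.
This is linear in z: 1 + (-0.593) z = 0  =>  z = -1/(-0.593) = 1.686341,  |z| = 1.686341.
Moduli of all roots: 1.6863.
All moduli strictly greater than 1? Yes.
Verdict: Stationary.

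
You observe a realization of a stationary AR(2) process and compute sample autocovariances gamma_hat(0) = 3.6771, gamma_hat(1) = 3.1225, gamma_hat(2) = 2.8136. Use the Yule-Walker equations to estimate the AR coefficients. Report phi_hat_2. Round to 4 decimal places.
\hat\phi_{2} = 0.1580

The Yule-Walker equations for an AR(p) process read, in matrix form,
  Gamma_p phi = r_p,   with   (Gamma_p)_{ij} = gamma(|i - j|),
                       (r_p)_i = gamma(i),   i,j = 1..p.
Substitute the sample gammas (Toeplitz matrix and right-hand side of size 2):
  Gamma_p = [[3.6771, 3.1225], [3.1225, 3.6771]]
  r_p     = [3.1225, 2.8136]
Written out:
  3.6771 phi_1 + 3.1225 phi_2 = 3.1225
  3.1225 phi_1 + 3.6771 phi_2 = 2.8136
Solve by Cramer's rule:
  det = gamma(0)^2 - gamma(1)^2 = (3.6771)^2 - (3.1225)^2 = 13.52106441 - 9.75000625 = 3.77105816
  phi_hat_1 = [gamma(1) gamma(0) - gamma(1) gamma(2)] / det = [(3.1225)(3.6771) - (3.1225)(2.8136)] / 3.77105816 = 2.69627875 / 3.77105816 = 0.715
  phi_hat_2 = [gamma(0) gamma(2) - gamma(1)^2] / det = [(3.6771)(2.8136) - (3.1225)^2] / 3.77105816 = 0.59588231 / 3.77105816 = 0.158
So phi_hat = [0.7150, 0.1580].
Therefore phi_hat_2 = 0.1580.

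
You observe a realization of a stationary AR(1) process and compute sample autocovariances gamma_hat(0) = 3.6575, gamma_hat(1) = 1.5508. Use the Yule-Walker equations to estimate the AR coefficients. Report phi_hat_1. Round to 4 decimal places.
\hat\phi_{1} = 0.4240

The Yule-Walker equations for an AR(p) process read, in matrix form,
  Gamma_p phi = r_p,   with   (Gamma_p)_{ij} = gamma(|i - j|),
                       (r_p)_i = gamma(i),   i,j = 1..p.
Substitute the sample gammas (Toeplitz matrix and right-hand side of size 1):
  Gamma_p = [[3.6575]]
  r_p     = [1.5508]
With p = 1 this is the single equation gamma(0) phi_1 = gamma(1):
  phi_hat_1 = gamma(1) / gamma(0) = 1.5508 / 3.6575 = 0.4240.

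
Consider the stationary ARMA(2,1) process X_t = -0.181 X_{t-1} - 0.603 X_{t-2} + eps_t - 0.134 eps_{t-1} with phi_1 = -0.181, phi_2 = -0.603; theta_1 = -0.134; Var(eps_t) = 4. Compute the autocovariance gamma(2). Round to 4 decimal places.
\gamma(2) = -3.8273

Multiply the model equation by X_{t-k} and take expectations. With theta_0 = psi_0 = 1 and psi_j the MA(infinity) weights, this gives
  gamma(k) - sum_i phi_i gamma(k-i) = c_k,
  c_k = sigma^2 * sum_{j=k..q} theta_j psi_{j-k}   (c_k = 0 for k > q),
using gamma(-m) = gamma(m).
psi-weights needed (psi_j = theta_j + sum_i phi_i psi_{j-i}):
  psi_1 = theta_1 + phi_1 = -0.134 + (-0.181) = -0.315
Right-hand sides:
  c_0 = sigma^2 (1 + theta_1 psi_1) = 4 * (1 + (-0.134)(-0.315)) = 4 * 1.04221 = 4.16884
  c_1 = sigma^2 theta_1 = 4 * (-0.134) = -0.536
  c_2 = 0
Equations for k = 0, 1, 2 (AR order 2, c_2 = 0):
  (E0) gamma(0) = phi_1 gamma(1) + phi_2 gamma(2) + c_0
  (E1) gamma(1) = phi_1 gamma(0) + phi_2 gamma(1) + c_1
  (E2) gamma(2) = phi_1 gamma(1) + phi_2 gamma(0)
From (E1): gamma(1) = A gamma(0) + B with
  A = phi_1 / (1 - phi_2) = -0.181 / 1.603 = -0.112913,   B = c_1 / (1 - phi_2) = -0.536 / 1.603 = -0.334373.
Insert (E2) into (E0): gamma(0) (1 - phi_2^2) = phi_1 (1 + phi_2) gamma(1) + c_0.
  phi_1 (1 + phi_2) = (-0.181)(0.397) = -0.071857,   1 - phi_2^2 = 0.636391.
Replace gamma(1) by A gamma(0) + B and collect gamma(0):
  gamma(0) [0.636391 - (-0.071857)(-0.112913)] = (-0.071857)(-0.334373) + 4.16884
  gamma(0) * 0.628277 = 4.192867
  gamma(0) = 4.192867 / 0.628277 = 6.673592.
  gamma(1) = A gamma(0) + B = (-0.112913)(6.673592) + (-0.334373) = -1.08791.
  gamma(2) = phi_1 gamma(1) + phi_2 gamma(0) = (-0.181)(-1.08791) + (-0.603)(6.673592) = -3.827264.
Therefore gamma(2) = -3.8273 (to 4 decimal places).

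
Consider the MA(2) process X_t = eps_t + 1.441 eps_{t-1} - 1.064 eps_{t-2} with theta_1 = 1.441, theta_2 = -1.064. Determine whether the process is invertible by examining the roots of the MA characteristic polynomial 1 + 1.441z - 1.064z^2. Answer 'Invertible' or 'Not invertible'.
\text{Not invertible}

The MA(q) characteristic polynomial is P(z) = 1 + 1.441z - 1.064z^2.
Invertibility requires all roots to lie outside the unit circle, i.e. |z| > 1 for every root.
Set 1 + (1.441) z + (-1.064) z^2 = 0, i.e. a z^2 + b z + c = 0 with a = -1.064, b = 1.441, c = 1.
Discriminant D = b^2 - 4ac = (1.441)^2 - 4*(-1.064)*1 = 2.076481 - (-4.256) = 6.332481.
D >= 0, so the roots are real: z = (-b +/- sqrt(D)) / (2a) = (-1.441 +/- 2.516442) / (-2.128).
  z_1 = (-1.441 + 2.516442) / (-2.128) = -0.5054,   |z_1| = 0.5054.
  z_2 = (-1.441 - 2.516442) / (-2.128) = 1.8597,   |z_2| = 1.8597.
Moduli of all roots: 0.5054, 1.8597.
All moduli strictly greater than 1? No.
Verdict: Not invertible.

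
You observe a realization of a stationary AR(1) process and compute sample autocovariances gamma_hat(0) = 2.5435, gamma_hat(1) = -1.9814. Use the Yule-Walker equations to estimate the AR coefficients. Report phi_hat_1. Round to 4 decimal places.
\hat\phi_{1} = -0.7790

The Yule-Walker equations for an AR(p) process read, in matrix form,
  Gamma_p phi = r_p,   with   (Gamma_p)_{ij} = gamma(|i - j|),
                       (r_p)_i = gamma(i),   i,j = 1..p.
Substitute the sample gammas (Toeplitz matrix and right-hand side of size 1):
  Gamma_p = [[2.5435]]
  r_p     = [-1.9814]
With p = 1 this is the single equation gamma(0) phi_1 = gamma(1):
  phi_hat_1 = gamma(1) / gamma(0) = -1.9814 / 2.5435 = -0.7790.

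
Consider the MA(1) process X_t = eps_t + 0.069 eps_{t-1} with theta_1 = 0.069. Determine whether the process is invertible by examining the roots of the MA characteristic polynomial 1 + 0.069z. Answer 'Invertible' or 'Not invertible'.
\text{Invertible}

The MA(q) characteristic polynomial is P(z) = 1 + 0.069z.
Invertibility requires all roots to lie outside the unit circle, i.e. |z| > 1 for every root.
This is linear in z: 1 + (0.069) z = 0  =>  z = -1/(0.069) = -14.492754,  |z| = 14.492754.
Moduli of all roots: 14.4928.
All moduli strictly greater than 1? Yes.
Verdict: Invertible.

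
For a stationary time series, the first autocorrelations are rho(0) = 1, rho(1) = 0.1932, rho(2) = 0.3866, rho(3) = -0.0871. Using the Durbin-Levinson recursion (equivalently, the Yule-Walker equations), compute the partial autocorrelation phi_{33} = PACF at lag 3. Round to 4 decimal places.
\phi_{33} = -0.2450

The PACF at lag k is phi_{kk}, the last component of the solution
to the Yule-Walker system G_k phi = r_k where
  (G_k)_{ij} = rho(|i - j|), (r_k)_i = rho(i), i,j = 1..k.
Equivalently, Durbin-Levinson gives phi_{kk} iteratively:
  phi_{11} = rho(1)
  phi_{kk} = [rho(k) - sum_{j=1..k-1} phi_{k-1,j} rho(k-j)]
            / [1 - sum_{j=1..k-1} phi_{k-1,j} rho(j)],
  phi_{k,j} = phi_{k-1,j} - phi_{kk} phi_{k-1,k-j},  j = 1..k-1.
Step k = 1:
  phi_11 = rho(1) = 0.1932.
Step k = 2:
  phi_22 = [rho(2) - phi_11 rho(1)] / [1 - phi_11 rho(1)] = [0.3866 - (0.1932)(0.1932)] / [1 - (0.1932)(0.1932)]
         = 0.34927376 / 0.96267376 = 0.362816.
  Update: phi_21 = phi_11 - phi_22 phi_11 = 0.1932 - (0.362816)(0.1932) = 0.123104.
Step k = 3:
  phi_33 = [rho(3) - phi_21 rho(2) - phi_22 rho(1)] / [1 - phi_21 rho(1) - phi_22 rho(2)]
    numerator   = -0.0871 - (0.123104)(0.3866) - (0.362816)(0.1932) = -0.20478808
    denominator = 1 - (0.123104)(0.1932) - (0.362816)(0.3866) = 0.83595154
  phi_33 = -0.20478808 / 0.83595154 = -0.245.
Therefore phi_{33} = -0.2450.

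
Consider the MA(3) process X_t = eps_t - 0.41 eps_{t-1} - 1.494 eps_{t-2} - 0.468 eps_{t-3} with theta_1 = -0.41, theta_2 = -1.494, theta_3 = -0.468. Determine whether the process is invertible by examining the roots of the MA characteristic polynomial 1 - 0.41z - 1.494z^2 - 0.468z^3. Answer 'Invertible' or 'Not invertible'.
\text{Not invertible}

The MA(q) characteristic polynomial is P(z) = 1 - 0.41z - 1.494z^2 - 0.468z^3.
Invertibility requires all roots to lie outside the unit circle, i.e. |z| > 1 for every root.
Degree 3: look for a simple real root z0 first, then factor out (1 - z/z0) and solve the remaining quadratic.
Testing z0 = -2.5: P(-2.5) = 1 + (-0.41)(-2.5) + (-1.494)(-2.5)^2 + (-0.468)(-2.5)^3
  = 1 + (1.025) + (-9.3375) + (7.3125) = 0.  So z_0 = -2.5 is a root, |z_0| = 2.5.
Divide out the factor (1 + 0.4 z) = (1 - z/z0) (since 1/z0 = -0.4):
  P(z) = (1 + 0.4 z)(1 + (-0.81) z + (-1.17) z^2)
  [check: z-coef -0.81 - (-0.4) = -0.41; z^2-coef -1.17 - (-0.4)(-0.81) = -1.494; z^3-coef -(-0.4)(-1.17) = -0.468.]
Remaining roots from the quadratic factor 1 + (-0.81) z + (-1.17) z^2:
  Set 1 + (-0.81) z + (-1.17) z^2 = 0, i.e. a z^2 + b z + c = 0 with a = -1.17, b = -0.81, c = 1.
  Discriminant D = b^2 - 4ac = (-0.81)^2 - 4*(-1.17)*1 = 0.6561 - (-4.68) = 5.3361.
  D >= 0, so the roots are real: z = (-b +/- sqrt(D)) / (2a) = (0.81 +/- 2.31) / (-2.34).
    z_1 = (0.81 + 2.31) / (-2.34) = -1.3333,   |z_1| = 1.3333.
    z_2 = (0.81 - 2.31) / (-2.34) = 0.641,   |z_2| = 0.641.
Moduli of all roots: 2.5000, 1.3333, 0.6410.
All moduli strictly greater than 1? No.
Verdict: Not invertible.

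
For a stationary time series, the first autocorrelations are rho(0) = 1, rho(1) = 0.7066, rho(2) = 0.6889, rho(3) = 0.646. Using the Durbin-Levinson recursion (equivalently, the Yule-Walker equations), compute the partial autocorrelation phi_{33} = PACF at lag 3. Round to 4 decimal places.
\phi_{33} = 0.1771

The PACF at lag k is phi_{kk}, the last component of the solution
to the Yule-Walker system G_k phi = r_k where
  (G_k)_{ij} = rho(|i - j|), (r_k)_i = rho(i), i,j = 1..k.
Equivalently, Durbin-Levinson gives phi_{kk} iteratively:
  phi_{11} = rho(1)
  phi_{kk} = [rho(k) - sum_{j=1..k-1} phi_{k-1,j} rho(k-j)]
            / [1 - sum_{j=1..k-1} phi_{k-1,j} rho(j)],
  phi_{k,j} = phi_{k-1,j} - phi_{kk} phi_{k-1,k-j},  j = 1..k-1.
Step k = 1:
  phi_11 = rho(1) = 0.7066.
Step k = 2:
  phi_22 = [rho(2) - phi_11 rho(1)] / [1 - phi_11 rho(1)] = [0.6889 - (0.7066)(0.7066)] / [1 - (0.7066)(0.7066)]
         = 0.18961644 / 0.50071644 = 0.37869.
  Update: phi_21 = phi_11 - phi_22 phi_11 = 0.7066 - (0.37869)(0.7066) = 0.439017.
Step k = 3:
  phi_33 = [rho(3) - phi_21 rho(2) - phi_22 rho(1)] / [1 - phi_21 rho(1) - phi_22 rho(2)]
    numerator   = 0.646 - (0.439017)(0.6889) - (0.37869)(0.7066) = 0.07597833
    denominator = 1 - (0.439017)(0.7066) - (0.37869)(0.6889) = 0.42891054
  phi_33 = 0.07597833 / 0.42891054 = 0.1771.
Therefore phi_{33} = 0.1771.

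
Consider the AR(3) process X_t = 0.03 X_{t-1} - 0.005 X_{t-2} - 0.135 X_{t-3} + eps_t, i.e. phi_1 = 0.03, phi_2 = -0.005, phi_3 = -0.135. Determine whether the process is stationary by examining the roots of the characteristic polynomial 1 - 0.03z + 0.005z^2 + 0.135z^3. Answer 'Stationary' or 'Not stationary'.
\text{Stationary}

The AR(p) characteristic polynomial is P(z) = 1 - 0.03z + 0.005z^2 + 0.135z^3.
Stationarity requires all roots to lie outside the unit circle, i.e. |z| > 1 for every root.
Degree 3: look for a simple real root z0 first, then factor out (1 - z/z0) and solve the remaining quadratic.
Testing z0 = -2: P(-2) = 1 + (-0.03)(-2) + (0.005)(-2)^2 + (0.135)(-2)^3
  = 1 + (0.06) + (0.02) + (-1.08) = 0.  So z_0 = -2 is a root, |z_0| = 2.
Divide out the factor (1 + 0.5 z) = (1 - z/z0) (since 1/z0 = -0.5):
  P(z) = (1 + 0.5 z)(1 + (-0.53) z + (0.27) z^2)
  [check: z-coef -0.53 - (-0.5) = -0.03; z^2-coef 0.27 - (-0.5)(-0.53) = 0.005; z^3-coef -(-0.5)(0.27) = 0.135.]
Remaining roots from the quadratic factor 1 + (-0.53) z + (0.27) z^2:
  Set 1 + (-0.53) z + (0.27) z^2 = 0, i.e. a z^2 + b z + c = 0 with a = 0.27, b = -0.53, c = 1.
  Discriminant D = b^2 - 4ac = (-0.53)^2 - 4*(0.27)*1 = 0.2809 - (1.08) = -0.7991.
  D < 0, so the roots are the complex-conjugate pair z = (-b +/- i sqrt(-D)) / (2a) = 0.9815 +/- 1.6554i.
  For a conjugate pair |z|^2 = z * conj(z) = (product of roots) = c/a = 1/(0.27) = 3.703704, so |z| = sqrt(3.703704) = 1.9245 for both roots.
Moduli of all roots: 2.0000, 1.9245, 1.9245.
All moduli strictly greater than 1? Yes.
Verdict: Stationary.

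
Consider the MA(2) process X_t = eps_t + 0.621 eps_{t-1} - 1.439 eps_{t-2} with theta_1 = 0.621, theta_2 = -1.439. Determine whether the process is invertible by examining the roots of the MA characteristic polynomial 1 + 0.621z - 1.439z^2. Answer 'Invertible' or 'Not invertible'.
\text{Not invertible}

The MA(q) characteristic polynomial is P(z) = 1 + 0.621z - 1.439z^2.
Invertibility requires all roots to lie outside the unit circle, i.e. |z| > 1 for every root.
Set 1 + (0.621) z + (-1.439) z^2 = 0, i.e. a z^2 + b z + c = 0 with a = -1.439, b = 0.621, c = 1.
Discriminant D = b^2 - 4ac = (0.621)^2 - 4*(-1.439)*1 = 0.385641 - (-5.756) = 6.141641.
D >= 0, so the roots are real: z = (-b +/- sqrt(D)) / (2a) = (-0.621 +/- 2.478233) / (-2.878).
  z_1 = (-0.621 + 2.478233) / (-2.878) = -0.6453,   |z_1| = 0.6453.
  z_2 = (-0.621 - 2.478233) / (-2.878) = 1.0769,   |z_2| = 1.0769.
Moduli of all roots: 0.6453, 1.0769.
All moduli strictly greater than 1? No.
Verdict: Not invertible.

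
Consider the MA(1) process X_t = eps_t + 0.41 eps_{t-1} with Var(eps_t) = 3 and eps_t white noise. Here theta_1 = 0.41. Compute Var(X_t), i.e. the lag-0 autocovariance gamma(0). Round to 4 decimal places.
\gamma(0) = 3.5043

For an MA(q) process X_t = eps_t + sum_i theta_i eps_{t-i} with
Var(eps_t) = sigma^2, the variance is
  gamma(0) = sigma^2 * (1 + sum_i theta_i^2).
  sum_i theta_i^2 = (0.41)^2 = 0.1681.
  gamma(0) = 3 * (1 + 0.1681) = 3 * 1.1681 = 3.5043.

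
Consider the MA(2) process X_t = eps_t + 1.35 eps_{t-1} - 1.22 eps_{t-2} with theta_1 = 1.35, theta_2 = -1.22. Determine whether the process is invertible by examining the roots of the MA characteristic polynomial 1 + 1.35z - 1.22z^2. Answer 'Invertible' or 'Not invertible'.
\text{Not invertible}

The MA(q) characteristic polynomial is P(z) = 1 + 1.35z - 1.22z^2.
Invertibility requires all roots to lie outside the unit circle, i.e. |z| > 1 for every root.
Set 1 + (1.35) z + (-1.22) z^2 = 0, i.e. a z^2 + b z + c = 0 with a = -1.22, b = 1.35, c = 1.
Discriminant D = b^2 - 4ac = (1.35)^2 - 4*(-1.22)*1 = 1.8225 - (-4.88) = 6.7025.
D >= 0, so the roots are real: z = (-b +/- sqrt(D)) / (2a) = (-1.35 +/- 2.588919) / (-2.44).
  z_1 = (-1.35 + 2.588919) / (-2.44) = -0.5078,   |z_1| = 0.5078.
  z_2 = (-1.35 - 2.588919) / (-2.44) = 1.6143,   |z_2| = 1.6143.
Moduli of all roots: 0.5078, 1.6143.
All moduli strictly greater than 1? No.
Verdict: Not invertible.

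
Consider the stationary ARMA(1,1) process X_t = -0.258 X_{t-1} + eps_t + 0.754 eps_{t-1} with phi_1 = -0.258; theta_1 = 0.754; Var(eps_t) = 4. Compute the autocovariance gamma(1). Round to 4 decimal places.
\gamma(1) = 1.7120

Multiply the model equation by X_{t-k} and take expectations. With theta_0 = psi_0 = 1 and psi_j the MA(infinity) weights, this gives
  gamma(k) - sum_i phi_i gamma(k-i) = c_k,
  c_k = sigma^2 * sum_{j=k..q} theta_j psi_{j-k}   (c_k = 0 for k > q),
using gamma(-m) = gamma(m).
psi-weights needed (psi_j = theta_j + sum_i phi_i psi_{j-i}):
  psi_1 = theta_1 + phi_1 = 0.754 + (-0.258) = 0.496
Right-hand sides:
  c_0 = sigma^2 (1 + theta_1 psi_1) = 4 * (1 + (0.754)(0.496)) = 4 * 1.373984 = 5.495936
  c_1 = sigma^2 theta_1 = 4 * (0.754) = 3.016
  c_2 = 0
Equations for k = 0 and k = 1 (AR order 1):
  gamma(0) = phi_1 gamma(1) + c_0
  gamma(1) = phi_1 gamma(0) + c_1
Substituting the second into the first: gamma(0) (1 - phi_1^2) = c_0 + phi_1 c_1, so
  gamma(0) = (c_0 + phi_1 c_1) / (1 - phi_1^2) = (5.495936 + (-0.258)(3.016)) / (1 - (-0.258)^2) = 4.717808 / 0.933436 = 5.054238.
  gamma(1) = phi_1 gamma(0) + c_1 = (-0.258)(5.054238) + (3.016) = 1.712007.
Therefore gamma(1) = 1.7120 (to 4 decimal places).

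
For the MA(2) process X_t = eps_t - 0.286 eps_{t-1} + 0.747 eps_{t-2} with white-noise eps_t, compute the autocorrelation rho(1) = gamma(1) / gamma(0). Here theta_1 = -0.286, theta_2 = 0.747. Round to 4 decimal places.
\rho(1) = -0.3047

For an MA(q) process with theta_0 = 1, the autocovariance is
  gamma(k) = sigma^2 * sum_{i=0..q-k} theta_i * theta_{i+k},
and rho(k) = gamma(k) / gamma(0). Sigma^2 cancels.
  numerator   = (1)*(-0.286) + (-0.286)*(0.747) = -0.499642.
  denominator = (1)^2 + (-0.286)^2 + (0.747)^2 = 1.639805.
  rho(1) = -0.499642 / 1.639805 = -0.3047.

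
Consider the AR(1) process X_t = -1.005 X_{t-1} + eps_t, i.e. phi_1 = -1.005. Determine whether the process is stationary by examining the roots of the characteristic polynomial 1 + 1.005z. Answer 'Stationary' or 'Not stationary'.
\text{Not stationary}

The AR(p) characteristic polynomial is P(z) = 1 + 1.005z.
Stationarity requires all roots to lie outside the unit circle, i.e. |z| > 1 for every root.
This is linear in z: 1 + (1.005) z = 0  =>  z = -1/(1.005) = -0.995025,  |z| = 0.995025.
Moduli of all roots: 0.9950.
All moduli strictly greater than 1? No.
Verdict: Not stationary.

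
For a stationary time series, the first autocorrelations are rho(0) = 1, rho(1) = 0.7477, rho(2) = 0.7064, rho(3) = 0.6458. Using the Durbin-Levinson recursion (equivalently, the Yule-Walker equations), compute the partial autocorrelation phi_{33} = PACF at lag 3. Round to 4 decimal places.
\phi_{33} = 0.1130

The PACF at lag k is phi_{kk}, the last component of the solution
to the Yule-Walker system G_k phi = r_k where
  (G_k)_{ij} = rho(|i - j|), (r_k)_i = rho(i), i,j = 1..k.
Equivalently, Durbin-Levinson gives phi_{kk} iteratively:
  phi_{11} = rho(1)
  phi_{kk} = [rho(k) - sum_{j=1..k-1} phi_{k-1,j} rho(k-j)]
            / [1 - sum_{j=1..k-1} phi_{k-1,j} rho(j)],
  phi_{k,j} = phi_{k-1,j} - phi_{kk} phi_{k-1,k-j},  j = 1..k-1.
Step k = 1:
  phi_11 = rho(1) = 0.7477.
Step k = 2:
  phi_22 = [rho(2) - phi_11 rho(1)] / [1 - phi_11 rho(1)] = [0.7064 - (0.7477)(0.7477)] / [1 - (0.7477)(0.7477)]
         = 0.14734471 / 0.44094471 = 0.334157.
  Update: phi_21 = phi_11 - phi_22 phi_11 = 0.7477 - (0.334157)(0.7477) = 0.497851.
Step k = 3:
  phi_33 = [rho(3) - phi_21 rho(2) - phi_22 rho(1)] / [1 - phi_21 rho(1) - phi_22 rho(2)]
    numerator   = 0.6458 - (0.497851)(0.7064) - (0.334157)(0.7477) = 0.04426902
    denominator = 1 - (0.497851)(0.7477) - (0.334157)(0.7064) = 0.39170846
  phi_33 = 0.04426902 / 0.39170846 = 0.113.
Therefore phi_{33} = 0.1130.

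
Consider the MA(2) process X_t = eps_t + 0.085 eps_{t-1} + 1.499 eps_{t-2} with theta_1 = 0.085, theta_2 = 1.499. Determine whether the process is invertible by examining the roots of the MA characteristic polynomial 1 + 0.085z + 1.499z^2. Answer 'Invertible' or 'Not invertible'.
\text{Not invertible}

The MA(q) characteristic polynomial is P(z) = 1 + 0.085z + 1.499z^2.
Invertibility requires all roots to lie outside the unit circle, i.e. |z| > 1 for every root.
Set 1 + (0.085) z + (1.499) z^2 = 0, i.e. a z^2 + b z + c = 0 with a = 1.499, b = 0.085, c = 1.
Discriminant D = b^2 - 4ac = (0.085)^2 - 4*(1.499)*1 = 0.007225 - (5.996) = -5.988775.
D < 0, so the roots are the complex-conjugate pair z = (-b +/- i sqrt(-D)) / (2a) = -0.0284 +/- 0.8163i.
For a conjugate pair |z|^2 = z * conj(z) = (product of roots) = c/a = 1/(1.499) = 0.667111, so |z| = sqrt(0.667111) = 0.8168 for both roots.
Moduli of all roots: 0.8168, 0.8168.
All moduli strictly greater than 1? No.
Verdict: Not invertible.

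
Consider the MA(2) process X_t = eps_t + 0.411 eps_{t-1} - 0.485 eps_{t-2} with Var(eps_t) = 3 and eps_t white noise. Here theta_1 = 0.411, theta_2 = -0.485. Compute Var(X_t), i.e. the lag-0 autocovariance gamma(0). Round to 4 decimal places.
\gamma(0) = 4.2124

For an MA(q) process X_t = eps_t + sum_i theta_i eps_{t-i} with
Var(eps_t) = sigma^2, the variance is
  gamma(0) = sigma^2 * (1 + sum_i theta_i^2).
  sum_i theta_i^2 = (0.411)^2 + (-0.485)^2 = 0.168921 + 0.235225 = 0.404146.
  gamma(0) = 3 * (1 + 0.404146) = 3 * 1.404146 = 4.212438, which rounds to 4.2124.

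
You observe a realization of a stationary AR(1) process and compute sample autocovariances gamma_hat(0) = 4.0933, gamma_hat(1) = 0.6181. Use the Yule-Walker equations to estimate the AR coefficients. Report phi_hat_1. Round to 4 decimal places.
\hat\phi_{1} = 0.1510

The Yule-Walker equations for an AR(p) process read, in matrix form,
  Gamma_p phi = r_p,   with   (Gamma_p)_{ij} = gamma(|i - j|),
                       (r_p)_i = gamma(i),   i,j = 1..p.
Substitute the sample gammas (Toeplitz matrix and right-hand side of size 1):
  Gamma_p = [[4.0933]]
  r_p     = [0.6181]
With p = 1 this is the single equation gamma(0) phi_1 = gamma(1):
  phi_hat_1 = gamma(1) / gamma(0) = 0.6181 / 4.0933 = 0.1510.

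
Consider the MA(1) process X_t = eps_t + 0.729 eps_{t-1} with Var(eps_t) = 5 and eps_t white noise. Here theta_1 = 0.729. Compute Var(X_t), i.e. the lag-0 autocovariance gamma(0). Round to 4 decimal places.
\gamma(0) = 7.6572

For an MA(q) process X_t = eps_t + sum_i theta_i eps_{t-i} with
Var(eps_t) = sigma^2, the variance is
  gamma(0) = sigma^2 * (1 + sum_i theta_i^2).
  sum_i theta_i^2 = (0.729)^2 = 0.531441.
  gamma(0) = 5 * (1 + 0.531441) = 5 * 1.531441 = 7.657205, which rounds to 7.6572.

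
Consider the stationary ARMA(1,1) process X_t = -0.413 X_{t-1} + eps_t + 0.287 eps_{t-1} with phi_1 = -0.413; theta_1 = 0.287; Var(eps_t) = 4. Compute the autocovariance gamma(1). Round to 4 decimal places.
\gamma(1) = -0.5356

Multiply the model equation by X_{t-k} and take expectations. With theta_0 = psi_0 = 1 and psi_j the MA(infinity) weights, this gives
  gamma(k) - sum_i phi_i gamma(k-i) = c_k,
  c_k = sigma^2 * sum_{j=k..q} theta_j psi_{j-k}   (c_k = 0 for k > q),
using gamma(-m) = gamma(m).
psi-weights needed (psi_j = theta_j + sum_i phi_i psi_{j-i}):
  psi_1 = theta_1 + phi_1 = 0.287 + (-0.413) = -0.126
Right-hand sides:
  c_0 = sigma^2 (1 + theta_1 psi_1) = 4 * (1 + (0.287)(-0.126)) = 4 * 0.963838 = 3.855352
  c_1 = sigma^2 theta_1 = 4 * (0.287) = 1.148
  c_2 = 0
Equations for k = 0 and k = 1 (AR order 1):
  gamma(0) = phi_1 gamma(1) + c_0
  gamma(1) = phi_1 gamma(0) + c_1
Substituting the second into the first: gamma(0) (1 - phi_1^2) = c_0 + phi_1 c_1, so
  gamma(0) = (c_0 + phi_1 c_1) / (1 - phi_1^2) = (3.855352 + (-0.413)(1.148)) / (1 - (-0.413)^2) = 3.381228 / 0.829431 = 4.076563.
  gamma(1) = phi_1 gamma(0) + c_1 = (-0.413)(4.076563) + (1.148) = -0.535621.
Therefore gamma(1) = -0.5356 (to 4 decimal places).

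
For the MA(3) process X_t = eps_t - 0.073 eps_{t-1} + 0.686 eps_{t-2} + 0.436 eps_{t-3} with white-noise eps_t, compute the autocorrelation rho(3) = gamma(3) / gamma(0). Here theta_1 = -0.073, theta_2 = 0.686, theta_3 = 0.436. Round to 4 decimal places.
\rho(3) = 0.2617

For an MA(q) process with theta_0 = 1, the autocovariance is
  gamma(k) = sigma^2 * sum_{i=0..q-k} theta_i * theta_{i+k},
and rho(k) = gamma(k) / gamma(0). Sigma^2 cancels.
  numerator   = (1)*(0.436) = 0.436.
  denominator = (1)^2 + (-0.073)^2 + (0.686)^2 + (0.436)^2 = 1.666021.
  rho(3) = 0.436 / 1.666021 = 0.2617.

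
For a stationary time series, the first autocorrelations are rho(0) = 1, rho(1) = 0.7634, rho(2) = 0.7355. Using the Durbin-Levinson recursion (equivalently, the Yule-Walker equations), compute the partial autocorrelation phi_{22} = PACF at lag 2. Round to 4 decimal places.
\phi_{22} = 0.3660

The PACF at lag k is phi_{kk}, the last component of the solution
to the Yule-Walker system G_k phi = r_k where
  (G_k)_{ij} = rho(|i - j|), (r_k)_i = rho(i), i,j = 1..k.
Equivalently, Durbin-Levinson gives phi_{kk} iteratively:
  phi_{11} = rho(1)
  phi_{kk} = [rho(k) - sum_{j=1..k-1} phi_{k-1,j} rho(k-j)]
            / [1 - sum_{j=1..k-1} phi_{k-1,j} rho(j)],
  phi_{k,j} = phi_{k-1,j} - phi_{kk} phi_{k-1,k-j},  j = 1..k-1.
Step k = 1:
  phi_11 = rho(1) = 0.7634.
Step k = 2:
  phi_22 = [rho(2) - phi_11 rho(1)] / [1 - phi_11 rho(1)] = [0.7355 - (0.7634)(0.7634)] / [1 - (0.7634)(0.7634)]
         = 0.15272044 / 0.41722044 = 0.366.
Therefore phi_{22} = 0.3660.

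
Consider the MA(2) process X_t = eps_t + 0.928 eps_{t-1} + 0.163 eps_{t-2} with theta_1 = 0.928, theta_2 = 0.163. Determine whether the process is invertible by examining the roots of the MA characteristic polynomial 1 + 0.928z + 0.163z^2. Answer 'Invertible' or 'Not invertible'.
\text{Invertible}

The MA(q) characteristic polynomial is P(z) = 1 + 0.928z + 0.163z^2.
Invertibility requires all roots to lie outside the unit circle, i.e. |z| > 1 for every root.
Set 1 + (0.928) z + (0.163) z^2 = 0, i.e. a z^2 + b z + c = 0 with a = 0.163, b = 0.928, c = 1.
Discriminant D = b^2 - 4ac = (0.928)^2 - 4*(0.163)*1 = 0.861184 - (0.652) = 0.209184.
D >= 0, so the roots are real: z = (-b +/- sqrt(D)) / (2a) = (-0.928 +/- 0.457366) / (0.326).
  z_1 = (-0.928 + 0.457366) / (0.326) = -1.4437,   |z_1| = 1.4437.
  z_2 = (-0.928 - 0.457366) / (0.326) = -4.2496,   |z_2| = 4.2496.
Moduli of all roots: 1.4437, 4.2496.
All moduli strictly greater than 1? Yes.
Verdict: Invertible.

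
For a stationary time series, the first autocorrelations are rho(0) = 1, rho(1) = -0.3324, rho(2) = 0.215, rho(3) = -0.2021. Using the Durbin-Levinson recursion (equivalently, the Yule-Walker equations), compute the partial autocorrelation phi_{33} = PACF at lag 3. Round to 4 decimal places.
\phi_{33} = -0.1140

The PACF at lag k is phi_{kk}, the last component of the solution
to the Yule-Walker system G_k phi = r_k where
  (G_k)_{ij} = rho(|i - j|), (r_k)_i = rho(i), i,j = 1..k.
Equivalently, Durbin-Levinson gives phi_{kk} iteratively:
  phi_{11} = rho(1)
  phi_{kk} = [rho(k) - sum_{j=1..k-1} phi_{k-1,j} rho(k-j)]
            / [1 - sum_{j=1..k-1} phi_{k-1,j} rho(j)],
  phi_{k,j} = phi_{k-1,j} - phi_{kk} phi_{k-1,k-j},  j = 1..k-1.
Step k = 1:
  phi_11 = rho(1) = -0.3324.
Step k = 2:
  phi_22 = [rho(2) - phi_11 rho(1)] / [1 - phi_11 rho(1)] = [0.215 - (-0.3324)(-0.3324)] / [1 - (-0.3324)(-0.3324)]
         = 0.10451024 / 0.88951024 = 0.117492.
  Update: phi_21 = phi_11 - phi_22 phi_11 = -0.3324 - (0.117492)(-0.3324) = -0.293346.
Step k = 3:
  phi_33 = [rho(3) - phi_21 rho(2) - phi_22 rho(1)] / [1 - phi_21 rho(1) - phi_22 rho(2)]
    numerator   = -0.2021 - (-0.293346)(0.215) - (0.117492)(-0.3324) = -0.09997637
    denominator = 1 - (-0.293346)(-0.3324) - (0.117492)(0.215) = 0.87723113
  phi_33 = -0.09997637 / 0.87723113 = -0.114.
Therefore phi_{33} = -0.1140.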